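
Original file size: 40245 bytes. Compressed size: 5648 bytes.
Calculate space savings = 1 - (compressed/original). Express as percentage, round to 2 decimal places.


ratio = compressed/original = 5648/40245 = 0.14034
savings = 1 - ratio = 1 - 0.14034 = 0.85966
as a percentage: 0.85966 * 100 = 85.97%

Space savings = 1 - 5648/40245 = 85.97%


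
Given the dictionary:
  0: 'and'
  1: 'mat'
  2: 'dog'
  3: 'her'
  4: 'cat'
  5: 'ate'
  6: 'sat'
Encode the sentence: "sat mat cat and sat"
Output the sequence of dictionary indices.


Look up each word in the dictionary:
  'sat' -> 6
  'mat' -> 1
  'cat' -> 4
  'and' -> 0
  'sat' -> 6

Encoded: [6, 1, 4, 0, 6]


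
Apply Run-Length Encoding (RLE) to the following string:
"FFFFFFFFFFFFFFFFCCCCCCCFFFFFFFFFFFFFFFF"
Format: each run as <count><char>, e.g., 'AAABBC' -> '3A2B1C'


Scanning runs left to right:
  i=0: run of 'F' x 16 -> '16F'
  i=16: run of 'C' x 7 -> '7C'
  i=23: run of 'F' x 16 -> '16F'

RLE = 16F7C16F


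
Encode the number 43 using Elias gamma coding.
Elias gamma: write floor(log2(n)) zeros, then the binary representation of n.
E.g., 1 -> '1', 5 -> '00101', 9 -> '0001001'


num_bits = floor(log2(43)) + 1 = 6
leading_zeros = num_bits - 1 = 5
binary(43) = 101011

Elias gamma(43) = '00000' + '101011' = 00000101011 (11 bits)


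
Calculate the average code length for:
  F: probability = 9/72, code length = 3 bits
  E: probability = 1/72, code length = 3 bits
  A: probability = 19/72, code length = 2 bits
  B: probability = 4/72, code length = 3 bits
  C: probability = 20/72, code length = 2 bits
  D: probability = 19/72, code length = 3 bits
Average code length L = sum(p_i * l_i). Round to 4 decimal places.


Weighted contributions p_i * l_i:
  F: (9/72) * 3 = 27/72
  E: (1/72) * 3 = 3/72
  A: (19/72) * 2 = 38/72
  B: (4/72) * 3 = 12/72
  C: (20/72) * 2 = 40/72
  D: (19/72) * 3 = 57/72
Sum = (27 + 3 + 38 + 12 + 40 + 57)/72 = 177/72

L = 177/72 = 2.4583 bits/symbol


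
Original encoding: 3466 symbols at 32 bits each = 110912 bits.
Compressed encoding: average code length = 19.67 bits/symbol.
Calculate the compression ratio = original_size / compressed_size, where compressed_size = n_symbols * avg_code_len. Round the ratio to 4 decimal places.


original_size = n_symbols * orig_bits = 3466 * 32 = 110912 bits
compressed_size = n_symbols * avg_code_len = 3466 * 19.67 = 68176.22 bits
ratio = original_size / compressed_size = 110912 / 68176.22 = 1.6268

Compression ratio = 1.6268


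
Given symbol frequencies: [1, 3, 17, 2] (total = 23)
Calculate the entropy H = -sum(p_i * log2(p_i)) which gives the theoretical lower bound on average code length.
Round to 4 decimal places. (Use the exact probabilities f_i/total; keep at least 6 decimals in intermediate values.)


Per-symbol terms -p_i * log2(p_i) with p_i = f_i/23:
  p = 1/23 = 0.043478: log2(p) = -4.523562, -p*log2(p) = 0.196677
  p = 3/23 = 0.130435: log2(p) = -2.938599, -p*log2(p) = 0.383296
  p = 17/23 = 0.739130: log2(p) = -0.436099, -p*log2(p) = 0.322334
  p = 2/23 = 0.086957: log2(p) = -3.523562, -p*log2(p) = 0.306397
H = 0.196677 + 0.383296 + 0.322334 + 0.306397 = 1.208704

H = 1.2087 bits/symbol


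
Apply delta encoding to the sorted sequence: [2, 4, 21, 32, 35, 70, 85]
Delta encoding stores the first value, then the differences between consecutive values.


First value: 2
Deltas:
  4 - 2 = 2
  21 - 4 = 17
  32 - 21 = 11
  35 - 32 = 3
  70 - 35 = 35
  85 - 70 = 15


Delta encoded: [2, 2, 17, 11, 3, 35, 15]


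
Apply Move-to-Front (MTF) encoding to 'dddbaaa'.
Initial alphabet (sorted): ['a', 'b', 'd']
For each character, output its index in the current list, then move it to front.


MTF encoding:
'd': index 2 in ['a', 'b', 'd'] -> ['d', 'a', 'b']
'd': index 0 in ['d', 'a', 'b'] -> ['d', 'a', 'b']
'd': index 0 in ['d', 'a', 'b'] -> ['d', 'a', 'b']
'b': index 2 in ['d', 'a', 'b'] -> ['b', 'd', 'a']
'a': index 2 in ['b', 'd', 'a'] -> ['a', 'b', 'd']
'a': index 0 in ['a', 'b', 'd'] -> ['a', 'b', 'd']
'a': index 0 in ['a', 'b', 'd'] -> ['a', 'b', 'd']


Output: [2, 0, 0, 2, 2, 0, 0]


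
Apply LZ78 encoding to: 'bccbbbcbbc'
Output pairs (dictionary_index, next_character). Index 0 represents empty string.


LZ78 encoding steps:
Dictionary: {0: ''}
Step 1: w='' (idx 0), next='b' -> output (0, 'b'), add 'b' as idx 1
Step 2: w='' (idx 0), next='c' -> output (0, 'c'), add 'c' as idx 2
Step 3: w='c' (idx 2), next='b' -> output (2, 'b'), add 'cb' as idx 3
Step 4: w='b' (idx 1), next='b' -> output (1, 'b'), add 'bb' as idx 4
Step 5: w='cb' (idx 3), next='b' -> output (3, 'b'), add 'cbb' as idx 5
Step 6: w='c' (idx 2), end of input -> output (2, '')


Encoded: [(0, 'b'), (0, 'c'), (2, 'b'), (1, 'b'), (3, 'b'), (2, '')]


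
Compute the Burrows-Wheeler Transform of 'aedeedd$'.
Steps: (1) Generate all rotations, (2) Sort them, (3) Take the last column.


Rotations (sorted):
  0: $aedeedd -> last char: d
  1: aedeedd$ -> last char: $
  2: d$aedeed -> last char: d
  3: dd$aedee -> last char: e
  4: deedd$ae -> last char: e
  5: edd$aede -> last char: e
  6: edeedd$a -> last char: a
  7: eedd$aed -> last char: d


BWT = d$deeead


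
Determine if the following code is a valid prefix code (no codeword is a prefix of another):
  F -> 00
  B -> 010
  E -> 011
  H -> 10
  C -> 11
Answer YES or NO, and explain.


Checking each pair (does one codeword prefix another?):
  F='00' vs B='010': no prefix
  F='00' vs E='011': no prefix
  F='00' vs H='10': no prefix
  F='00' vs C='11': no prefix
  B='010' vs F='00': no prefix
  B='010' vs E='011': no prefix
  B='010' vs H='10': no prefix
  B='010' vs C='11': no prefix
  E='011' vs F='00': no prefix
  E='011' vs B='010': no prefix
  E='011' vs H='10': no prefix
  E='011' vs C='11': no prefix
  H='10' vs F='00': no prefix
  H='10' vs B='010': no prefix
  H='10' vs E='011': no prefix
  H='10' vs C='11': no prefix
  C='11' vs F='00': no prefix
  C='11' vs B='010': no prefix
  C='11' vs E='011': no prefix
  C='11' vs H='10': no prefix
No violation found over all pairs.

YES -- this is a valid prefix code. No codeword is a prefix of any other codeword.


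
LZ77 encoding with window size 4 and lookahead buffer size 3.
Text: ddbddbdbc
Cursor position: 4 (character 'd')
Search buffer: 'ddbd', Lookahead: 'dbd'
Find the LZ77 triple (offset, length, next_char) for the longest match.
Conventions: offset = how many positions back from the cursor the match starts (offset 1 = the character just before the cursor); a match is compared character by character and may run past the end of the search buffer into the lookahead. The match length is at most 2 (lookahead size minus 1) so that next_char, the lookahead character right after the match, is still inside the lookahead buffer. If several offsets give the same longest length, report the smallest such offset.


Try each offset into the search buffer:
  offset=1 (pos 3, char 'd'): match length 1
  offset=2 (pos 2, char 'b'): match length 0
  offset=3 (pos 1, char 'd'): match length 2
  offset=4 (pos 0, char 'd'): match length 1
Longest match has length 2 at offset 3.
next_char = character at position 4 + 2 = 6 -> 'd'

Best match: offset=3, length=2 (matching 'db' starting at position 1)
LZ77 triple: (3, 2, 'd')


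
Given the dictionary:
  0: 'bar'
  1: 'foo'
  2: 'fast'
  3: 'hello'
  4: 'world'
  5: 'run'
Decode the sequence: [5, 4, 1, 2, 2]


Look up each index in the dictionary:
  5 -> 'run'
  4 -> 'world'
  1 -> 'foo'
  2 -> 'fast'
  2 -> 'fast'

Decoded: "run world foo fast fast"


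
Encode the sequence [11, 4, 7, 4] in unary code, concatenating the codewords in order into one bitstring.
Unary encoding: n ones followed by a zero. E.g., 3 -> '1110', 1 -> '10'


Encode each number as n ones followed by a terminating 0:
  11 -> 111111111110 (12 bits)
  4 -> 11110 (5 bits)
  7 -> 11111110 (8 bits)
  4 -> 11110 (5 bits)
Total length = 12 + 5 + 8 + 5 = 30 bits.

Unary([11, 4, 7, 4]) = 111111111110111101111111011110 (30 bits)


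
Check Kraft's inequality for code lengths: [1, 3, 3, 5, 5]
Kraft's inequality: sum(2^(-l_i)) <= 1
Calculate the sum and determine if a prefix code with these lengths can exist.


Sum = 2^(-1) + 2^(-3) + 2^(-3) + 2^(-5) + 2^(-5)
    = 0.5 + 0.125 + 0.125 + 0.03125 + 0.03125
    = 26/32 = 0.8125
Since 0.8125 <= 1, Kraft's inequality IS satisfied.
A prefix code with these lengths CAN exist.

Kraft sum = 0.8125. Satisfied.


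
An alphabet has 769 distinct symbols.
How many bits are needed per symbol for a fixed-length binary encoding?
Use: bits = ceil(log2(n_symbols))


log2(769) = 9.5868
Bracket: 2^9 = 512 < 769 <= 2^10 = 1024
So ceil(log2(769)) = 10

bits = ceil(log2(769)) = ceil(9.5868) = 10 bits


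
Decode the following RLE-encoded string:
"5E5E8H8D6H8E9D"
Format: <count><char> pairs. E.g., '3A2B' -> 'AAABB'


Expanding each <count><char> pair:
  5E -> 'EEEEE'
  5E -> 'EEEEE'
  8H -> 'HHHHHHHH'
  8D -> 'DDDDDDDD'
  6H -> 'HHHHHH'
  8E -> 'EEEEEEEE'
  9D -> 'DDDDDDDDD'

Decoded = EEEEEEEEEEHHHHHHHHDDDDDDDDHHHHHHEEEEEEEEDDDDDDDDD


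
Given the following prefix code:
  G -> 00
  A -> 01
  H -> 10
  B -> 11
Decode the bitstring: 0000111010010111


Decoding step by step:
Bits 00 -> G
Bits 00 -> G
Bits 11 -> B
Bits 10 -> H
Bits 10 -> H
Bits 01 -> A
Bits 01 -> A
Bits 11 -> B


Decoded message: GGBHHAAB


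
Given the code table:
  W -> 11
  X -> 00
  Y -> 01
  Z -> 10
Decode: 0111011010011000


Decoding:
01 -> Y
11 -> W
01 -> Y
10 -> Z
10 -> Z
01 -> Y
10 -> Z
00 -> X


Result: YWYZZYZX


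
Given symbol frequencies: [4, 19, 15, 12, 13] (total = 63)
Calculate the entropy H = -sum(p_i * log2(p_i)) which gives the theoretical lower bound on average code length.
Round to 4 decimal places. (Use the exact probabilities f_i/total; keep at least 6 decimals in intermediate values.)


Per-symbol terms -p_i * log2(p_i) with p_i = f_i/63:
  p = 4/63 = 0.063492: log2(p) = -3.977280, -p*log2(p) = 0.252526
  p = 19/63 = 0.301587: log2(p) = -1.729352, -p*log2(p) = 0.521551
  p = 15/63 = 0.238095: log2(p) = -2.070389, -p*log2(p) = 0.492950
  p = 12/63 = 0.190476: log2(p) = -2.392317, -p*log2(p) = 0.455680
  p = 13/63 = 0.206349: log2(p) = -2.276840, -p*log2(p) = 0.469824
H = 0.252526 + 0.521551 + 0.492950 + 0.455680 + 0.469824 = 2.192531

H = 2.1925 bits/symbol


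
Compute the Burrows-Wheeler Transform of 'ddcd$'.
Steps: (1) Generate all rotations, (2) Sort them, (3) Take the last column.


Rotations (sorted):
  0: $ddcd -> last char: d
  1: cd$dd -> last char: d
  2: d$ddc -> last char: c
  3: dcd$d -> last char: d
  4: ddcd$ -> last char: $


BWT = ddcd$


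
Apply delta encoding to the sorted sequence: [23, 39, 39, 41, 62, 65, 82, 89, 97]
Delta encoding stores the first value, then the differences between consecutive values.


First value: 23
Deltas:
  39 - 23 = 16
  39 - 39 = 0
  41 - 39 = 2
  62 - 41 = 21
  65 - 62 = 3
  82 - 65 = 17
  89 - 82 = 7
  97 - 89 = 8


Delta encoded: [23, 16, 0, 2, 21, 3, 17, 7, 8]


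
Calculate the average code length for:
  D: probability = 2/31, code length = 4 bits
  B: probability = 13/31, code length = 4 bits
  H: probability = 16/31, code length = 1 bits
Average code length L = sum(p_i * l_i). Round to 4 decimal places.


Weighted contributions p_i * l_i:
  D: (2/31) * 4 = 8/31
  B: (13/31) * 4 = 52/31
  H: (16/31) * 1 = 16/31
Sum = (8 + 52 + 16)/31 = 76/31

L = 76/31 = 2.4516 bits/symbol


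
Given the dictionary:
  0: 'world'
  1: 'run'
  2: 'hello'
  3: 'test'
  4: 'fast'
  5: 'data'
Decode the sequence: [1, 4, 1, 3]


Look up each index in the dictionary:
  1 -> 'run'
  4 -> 'fast'
  1 -> 'run'
  3 -> 'test'

Decoded: "run fast run test"


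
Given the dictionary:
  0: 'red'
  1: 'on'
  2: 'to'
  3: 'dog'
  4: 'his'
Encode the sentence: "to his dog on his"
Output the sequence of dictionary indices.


Look up each word in the dictionary:
  'to' -> 2
  'his' -> 4
  'dog' -> 3
  'on' -> 1
  'his' -> 4

Encoded: [2, 4, 3, 1, 4]


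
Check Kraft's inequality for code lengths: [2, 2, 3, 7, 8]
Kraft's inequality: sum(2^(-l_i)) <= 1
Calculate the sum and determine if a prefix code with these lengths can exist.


Sum = 2^(-2) + 2^(-2) + 2^(-3) + 2^(-7) + 2^(-8)
    = 0.25 + 0.25 + 0.125 + 0.0078125 + 0.00390625
    = 163/256 = 0.63671875
Since 0.63671875 <= 1, Kraft's inequality IS satisfied.
A prefix code with these lengths CAN exist.

Kraft sum = 0.63671875. Satisfied.


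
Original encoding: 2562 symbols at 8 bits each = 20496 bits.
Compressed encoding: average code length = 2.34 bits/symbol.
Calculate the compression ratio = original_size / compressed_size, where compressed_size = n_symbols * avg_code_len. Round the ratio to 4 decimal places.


original_size = n_symbols * orig_bits = 2562 * 8 = 20496 bits
compressed_size = n_symbols * avg_code_len = 2562 * 2.34 = 5995.08 bits
ratio = original_size / compressed_size = 20496 / 5995.08 = 3.4188

Compression ratio = 3.4188


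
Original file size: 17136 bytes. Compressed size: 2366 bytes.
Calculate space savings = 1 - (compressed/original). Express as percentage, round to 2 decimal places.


ratio = compressed/original = 2366/17136 = 0.138072
savings = 1 - ratio = 1 - 0.138072 = 0.861928
as a percentage: 0.861928 * 100 = 86.19%

Space savings = 1 - 2366/17136 = 86.19%


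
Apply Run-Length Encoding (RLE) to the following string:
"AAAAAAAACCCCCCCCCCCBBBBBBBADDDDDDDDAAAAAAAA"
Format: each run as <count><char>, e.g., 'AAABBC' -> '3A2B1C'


Scanning runs left to right:
  i=0: run of 'A' x 8 -> '8A'
  i=8: run of 'C' x 11 -> '11C'
  i=19: run of 'B' x 7 -> '7B'
  i=26: run of 'A' x 1 -> '1A'
  i=27: run of 'D' x 8 -> '8D'
  i=35: run of 'A' x 8 -> '8A'

RLE = 8A11C7B1A8D8A


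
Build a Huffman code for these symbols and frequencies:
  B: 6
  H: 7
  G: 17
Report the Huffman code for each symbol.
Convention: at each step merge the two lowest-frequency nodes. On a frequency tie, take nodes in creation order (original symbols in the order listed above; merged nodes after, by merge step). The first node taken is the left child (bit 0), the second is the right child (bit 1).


Huffman tree construction:
Step 1: Merge B(6) + H(7) = 13
Step 2: Merge (B+H)(13) + G(17) = 30
Read each symbol's code off the tree from the root (left child = 0, right child = 1).

Codes:
  B: 00 (length 2)
  H: 01 (length 2)
  G: 1 (length 1)
Average code length: 43/30 = 1.4333 bits/symbol


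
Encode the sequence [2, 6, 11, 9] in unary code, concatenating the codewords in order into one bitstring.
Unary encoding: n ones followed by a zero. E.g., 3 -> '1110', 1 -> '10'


Encode each number as n ones followed by a terminating 0:
  2 -> 110 (3 bits)
  6 -> 1111110 (7 bits)
  11 -> 111111111110 (12 bits)
  9 -> 1111111110 (10 bits)
Total length = 3 + 7 + 12 + 10 = 32 bits.

Unary([2, 6, 11, 9]) = 11011111101111111111101111111110 (32 bits)


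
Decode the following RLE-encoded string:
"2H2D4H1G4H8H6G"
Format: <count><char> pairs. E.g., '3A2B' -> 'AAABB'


Expanding each <count><char> pair:
  2H -> 'HH'
  2D -> 'DD'
  4H -> 'HHHH'
  1G -> 'G'
  4H -> 'HHHH'
  8H -> 'HHHHHHHH'
  6G -> 'GGGGGG'

Decoded = HHDDHHHHGHHHHHHHHHHHHGGGGGG


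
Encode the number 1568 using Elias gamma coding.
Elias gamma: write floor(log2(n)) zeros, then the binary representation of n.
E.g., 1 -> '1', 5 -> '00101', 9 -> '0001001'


num_bits = floor(log2(1568)) + 1 = 11
leading_zeros = num_bits - 1 = 10
binary(1568) = 11000100000

Elias gamma(1568) = '0000000000' + '11000100000' = 000000000011000100000 (21 bits)


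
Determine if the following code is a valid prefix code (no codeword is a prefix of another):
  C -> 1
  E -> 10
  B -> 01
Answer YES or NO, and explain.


Checking each pair (does one codeword prefix another?):
  C='1' vs E='10': prefix -- VIOLATION

NO -- this is NOT a valid prefix code. C (1) is a prefix of E (10).


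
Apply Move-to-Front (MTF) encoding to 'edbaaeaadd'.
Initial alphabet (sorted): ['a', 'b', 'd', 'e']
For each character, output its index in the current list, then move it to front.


MTF encoding:
'e': index 3 in ['a', 'b', 'd', 'e'] -> ['e', 'a', 'b', 'd']
'd': index 3 in ['e', 'a', 'b', 'd'] -> ['d', 'e', 'a', 'b']
'b': index 3 in ['d', 'e', 'a', 'b'] -> ['b', 'd', 'e', 'a']
'a': index 3 in ['b', 'd', 'e', 'a'] -> ['a', 'b', 'd', 'e']
'a': index 0 in ['a', 'b', 'd', 'e'] -> ['a', 'b', 'd', 'e']
'e': index 3 in ['a', 'b', 'd', 'e'] -> ['e', 'a', 'b', 'd']
'a': index 1 in ['e', 'a', 'b', 'd'] -> ['a', 'e', 'b', 'd']
'a': index 0 in ['a', 'e', 'b', 'd'] -> ['a', 'e', 'b', 'd']
'd': index 3 in ['a', 'e', 'b', 'd'] -> ['d', 'a', 'e', 'b']
'd': index 0 in ['d', 'a', 'e', 'b'] -> ['d', 'a', 'e', 'b']


Output: [3, 3, 3, 3, 0, 3, 1, 0, 3, 0]


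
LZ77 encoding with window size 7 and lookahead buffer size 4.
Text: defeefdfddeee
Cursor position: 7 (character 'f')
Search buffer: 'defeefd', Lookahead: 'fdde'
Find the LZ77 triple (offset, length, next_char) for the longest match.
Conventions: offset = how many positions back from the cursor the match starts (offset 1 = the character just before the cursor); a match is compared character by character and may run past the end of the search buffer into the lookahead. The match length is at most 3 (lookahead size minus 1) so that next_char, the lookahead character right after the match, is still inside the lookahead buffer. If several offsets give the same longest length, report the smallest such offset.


Try each offset into the search buffer:
  offset=1 (pos 6, char 'd'): match length 0
  offset=2 (pos 5, char 'f'): match length 2
  offset=3 (pos 4, char 'e'): match length 0
  offset=4 (pos 3, char 'e'): match length 0
  offset=5 (pos 2, char 'f'): match length 1
  offset=6 (pos 1, char 'e'): match length 0
  offset=7 (pos 0, char 'd'): match length 0
Longest match has length 2 at offset 2.
next_char = character at position 7 + 2 = 9 -> 'd'

Best match: offset=2, length=2 (matching 'fd' starting at position 5)
LZ77 triple: (2, 2, 'd')


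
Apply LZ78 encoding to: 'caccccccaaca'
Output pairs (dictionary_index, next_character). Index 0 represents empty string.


LZ78 encoding steps:
Dictionary: {0: ''}
Step 1: w='' (idx 0), next='c' -> output (0, 'c'), add 'c' as idx 1
Step 2: w='' (idx 0), next='a' -> output (0, 'a'), add 'a' as idx 2
Step 3: w='c' (idx 1), next='c' -> output (1, 'c'), add 'cc' as idx 3
Step 4: w='cc' (idx 3), next='c' -> output (3, 'c'), add 'ccc' as idx 4
Step 5: w='c' (idx 1), next='a' -> output (1, 'a'), add 'ca' as idx 5
Step 6: w='a' (idx 2), next='c' -> output (2, 'c'), add 'ac' as idx 6
Step 7: w='a' (idx 2), end of input -> output (2, '')


Encoded: [(0, 'c'), (0, 'a'), (1, 'c'), (3, 'c'), (1, 'a'), (2, 'c'), (2, '')]


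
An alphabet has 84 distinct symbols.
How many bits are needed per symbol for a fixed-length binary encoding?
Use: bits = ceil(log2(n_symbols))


log2(84) = 6.3923
Bracket: 2^6 = 64 < 84 <= 2^7 = 128
So ceil(log2(84)) = 7

bits = ceil(log2(84)) = ceil(6.3923) = 7 bits


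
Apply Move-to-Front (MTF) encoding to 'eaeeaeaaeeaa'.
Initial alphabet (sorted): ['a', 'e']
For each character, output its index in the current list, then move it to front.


MTF encoding:
'e': index 1 in ['a', 'e'] -> ['e', 'a']
'a': index 1 in ['e', 'a'] -> ['a', 'e']
'e': index 1 in ['a', 'e'] -> ['e', 'a']
'e': index 0 in ['e', 'a'] -> ['e', 'a']
'a': index 1 in ['e', 'a'] -> ['a', 'e']
'e': index 1 in ['a', 'e'] -> ['e', 'a']
'a': index 1 in ['e', 'a'] -> ['a', 'e']
'a': index 0 in ['a', 'e'] -> ['a', 'e']
'e': index 1 in ['a', 'e'] -> ['e', 'a']
'e': index 0 in ['e', 'a'] -> ['e', 'a']
'a': index 1 in ['e', 'a'] -> ['a', 'e']
'a': index 0 in ['a', 'e'] -> ['a', 'e']


Output: [1, 1, 1, 0, 1, 1, 1, 0, 1, 0, 1, 0]


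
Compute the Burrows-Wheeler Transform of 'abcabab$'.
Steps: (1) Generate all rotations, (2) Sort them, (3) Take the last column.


Rotations (sorted):
  0: $abcabab -> last char: b
  1: ab$abcab -> last char: b
  2: abab$abc -> last char: c
  3: abcabab$ -> last char: $
  4: b$abcaba -> last char: a
  5: bab$abca -> last char: a
  6: bcabab$a -> last char: a
  7: cabab$ab -> last char: b


BWT = bbc$aaab


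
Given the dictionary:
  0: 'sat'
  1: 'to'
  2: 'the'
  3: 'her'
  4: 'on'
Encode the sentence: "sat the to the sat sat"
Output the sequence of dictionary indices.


Look up each word in the dictionary:
  'sat' -> 0
  'the' -> 2
  'to' -> 1
  'the' -> 2
  'sat' -> 0
  'sat' -> 0

Encoded: [0, 2, 1, 2, 0, 0]


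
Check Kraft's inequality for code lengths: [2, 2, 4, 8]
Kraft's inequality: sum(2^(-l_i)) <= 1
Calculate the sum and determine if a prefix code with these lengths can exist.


Sum = 2^(-2) + 2^(-2) + 2^(-4) + 2^(-8)
    = 0.25 + 0.25 + 0.0625 + 0.00390625
    = 145/256 = 0.56640625
Since 0.56640625 <= 1, Kraft's inequality IS satisfied.
A prefix code with these lengths CAN exist.

Kraft sum = 0.56640625. Satisfied.


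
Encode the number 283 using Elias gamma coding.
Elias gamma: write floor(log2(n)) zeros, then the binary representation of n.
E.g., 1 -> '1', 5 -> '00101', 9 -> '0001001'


num_bits = floor(log2(283)) + 1 = 9
leading_zeros = num_bits - 1 = 8
binary(283) = 100011011

Elias gamma(283) = '00000000' + '100011011' = 00000000100011011 (17 bits)


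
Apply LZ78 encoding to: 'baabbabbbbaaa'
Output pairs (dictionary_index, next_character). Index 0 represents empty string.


LZ78 encoding steps:
Dictionary: {0: ''}
Step 1: w='' (idx 0), next='b' -> output (0, 'b'), add 'b' as idx 1
Step 2: w='' (idx 0), next='a' -> output (0, 'a'), add 'a' as idx 2
Step 3: w='a' (idx 2), next='b' -> output (2, 'b'), add 'ab' as idx 3
Step 4: w='b' (idx 1), next='a' -> output (1, 'a'), add 'ba' as idx 4
Step 5: w='b' (idx 1), next='b' -> output (1, 'b'), add 'bb' as idx 5
Step 6: w='bb' (idx 5), next='a' -> output (5, 'a'), add 'bba' as idx 6
Step 7: w='a' (idx 2), next='a' -> output (2, 'a'), add 'aa' as idx 7


Encoded: [(0, 'b'), (0, 'a'), (2, 'b'), (1, 'a'), (1, 'b'), (5, 'a'), (2, 'a')]


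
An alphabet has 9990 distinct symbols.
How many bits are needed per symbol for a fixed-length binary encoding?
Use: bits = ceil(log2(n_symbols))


log2(9990) = 13.2863
Bracket: 2^13 = 8192 < 9990 <= 2^14 = 16384
So ceil(log2(9990)) = 14

bits = ceil(log2(9990)) = ceil(13.2863) = 14 bits


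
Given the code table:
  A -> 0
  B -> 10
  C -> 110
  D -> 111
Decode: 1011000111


Decoding:
10 -> B
110 -> C
0 -> A
0 -> A
111 -> D


Result: BCAAD


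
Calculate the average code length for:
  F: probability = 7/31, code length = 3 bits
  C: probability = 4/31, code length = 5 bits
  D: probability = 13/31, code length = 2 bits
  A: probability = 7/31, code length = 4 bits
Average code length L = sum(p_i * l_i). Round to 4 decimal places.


Weighted contributions p_i * l_i:
  F: (7/31) * 3 = 21/31
  C: (4/31) * 5 = 20/31
  D: (13/31) * 2 = 26/31
  A: (7/31) * 4 = 28/31
Sum = (21 + 20 + 26 + 28)/31 = 95/31

L = 95/31 = 3.0645 bits/symbol


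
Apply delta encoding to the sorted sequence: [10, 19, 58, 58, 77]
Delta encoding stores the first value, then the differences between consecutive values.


First value: 10
Deltas:
  19 - 10 = 9
  58 - 19 = 39
  58 - 58 = 0
  77 - 58 = 19


Delta encoded: [10, 9, 39, 0, 19]


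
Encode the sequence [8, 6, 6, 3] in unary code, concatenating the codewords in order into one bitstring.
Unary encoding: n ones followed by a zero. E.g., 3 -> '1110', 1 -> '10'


Encode each number as n ones followed by a terminating 0:
  8 -> 111111110 (9 bits)
  6 -> 1111110 (7 bits)
  6 -> 1111110 (7 bits)
  3 -> 1110 (4 bits)
Total length = 9 + 7 + 7 + 4 = 27 bits.

Unary([8, 6, 6, 3]) = 111111110111111011111101110 (27 bits)


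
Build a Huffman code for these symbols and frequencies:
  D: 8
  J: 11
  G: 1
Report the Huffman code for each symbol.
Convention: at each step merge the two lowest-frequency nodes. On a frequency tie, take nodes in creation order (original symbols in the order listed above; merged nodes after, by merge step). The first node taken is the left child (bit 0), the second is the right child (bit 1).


Huffman tree construction:
Step 1: Merge G(1) + D(8) = 9
Step 2: Merge (G+D)(9) + J(11) = 20
Read each symbol's code off the tree from the root (left child = 0, right child = 1).

Codes:
  D: 01 (length 2)
  J: 1 (length 1)
  G: 00 (length 2)
Average code length: 29/20 = 1.4500 bits/symbol


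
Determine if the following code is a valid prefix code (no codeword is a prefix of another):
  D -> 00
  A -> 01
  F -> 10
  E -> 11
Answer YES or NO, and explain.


Checking each pair (does one codeword prefix another?):
  D='00' vs A='01': no prefix
  D='00' vs F='10': no prefix
  D='00' vs E='11': no prefix
  A='01' vs D='00': no prefix
  A='01' vs F='10': no prefix
  A='01' vs E='11': no prefix
  F='10' vs D='00': no prefix
  F='10' vs A='01': no prefix
  F='10' vs E='11': no prefix
  E='11' vs D='00': no prefix
  E='11' vs A='01': no prefix
  E='11' vs F='10': no prefix
No violation found over all pairs.

YES -- this is a valid prefix code. No codeword is a prefix of any other codeword.


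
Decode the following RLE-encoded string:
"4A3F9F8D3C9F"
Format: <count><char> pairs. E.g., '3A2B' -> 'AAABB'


Expanding each <count><char> pair:
  4A -> 'AAAA'
  3F -> 'FFF'
  9F -> 'FFFFFFFFF'
  8D -> 'DDDDDDDD'
  3C -> 'CCC'
  9F -> 'FFFFFFFFF'

Decoded = AAAAFFFFFFFFFFFFDDDDDDDDCCCFFFFFFFFF


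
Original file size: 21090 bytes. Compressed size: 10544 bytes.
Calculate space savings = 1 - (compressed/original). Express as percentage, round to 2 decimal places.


ratio = compressed/original = 10544/21090 = 0.499953
savings = 1 - ratio = 1 - 0.499953 = 0.500047
as a percentage: 0.500047 * 100 = 50.0%

Space savings = 1 - 10544/21090 = 50.0%


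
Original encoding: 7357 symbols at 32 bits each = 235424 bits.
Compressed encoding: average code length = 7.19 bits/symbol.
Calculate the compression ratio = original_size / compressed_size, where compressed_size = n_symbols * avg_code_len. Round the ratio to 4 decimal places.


original_size = n_symbols * orig_bits = 7357 * 32 = 235424 bits
compressed_size = n_symbols * avg_code_len = 7357 * 7.19 = 52896.83 bits
ratio = original_size / compressed_size = 235424 / 52896.83 = 4.4506

Compression ratio = 4.4506


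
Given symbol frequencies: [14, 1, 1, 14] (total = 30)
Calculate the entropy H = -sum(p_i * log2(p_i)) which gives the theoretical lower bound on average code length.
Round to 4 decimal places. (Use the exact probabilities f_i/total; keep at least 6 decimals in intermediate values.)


Per-symbol terms -p_i * log2(p_i) with p_i = f_i/30:
  p = 14/30 = 0.466667: log2(p) = -1.099536, -p*log2(p) = 0.513117
  p = 1/30 = 0.033333: log2(p) = -4.906891, -p*log2(p) = 0.163563
  p = 1/30 = 0.033333: log2(p) = -4.906891, -p*log2(p) = 0.163563
  p = 14/30 = 0.466667: log2(p) = -1.099536, -p*log2(p) = 0.513117
H = 0.513117 + 0.163563 + 0.163563 + 0.513117 = 1.353360

H = 1.3534 bits/symbol


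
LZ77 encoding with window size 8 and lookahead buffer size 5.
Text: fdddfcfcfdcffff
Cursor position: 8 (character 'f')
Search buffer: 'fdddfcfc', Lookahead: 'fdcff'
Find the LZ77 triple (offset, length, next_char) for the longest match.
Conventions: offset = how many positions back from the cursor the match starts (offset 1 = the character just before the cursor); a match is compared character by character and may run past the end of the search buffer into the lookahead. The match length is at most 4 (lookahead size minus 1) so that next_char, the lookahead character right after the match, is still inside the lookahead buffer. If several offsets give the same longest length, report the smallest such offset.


Try each offset into the search buffer:
  offset=1 (pos 7, char 'c'): match length 0
  offset=2 (pos 6, char 'f'): match length 1
  offset=3 (pos 5, char 'c'): match length 0
  offset=4 (pos 4, char 'f'): match length 1
  offset=5 (pos 3, char 'd'): match length 0
  offset=6 (pos 2, char 'd'): match length 0
  offset=7 (pos 1, char 'd'): match length 0
  offset=8 (pos 0, char 'f'): match length 2
Longest match has length 2 at offset 8.
next_char = character at position 8 + 2 = 10 -> 'c'

Best match: offset=8, length=2 (matching 'fd' starting at position 0)
LZ77 triple: (8, 2, 'c')


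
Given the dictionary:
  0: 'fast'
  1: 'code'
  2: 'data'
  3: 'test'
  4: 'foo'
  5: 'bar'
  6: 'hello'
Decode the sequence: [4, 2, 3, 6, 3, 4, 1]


Look up each index in the dictionary:
  4 -> 'foo'
  2 -> 'data'
  3 -> 'test'
  6 -> 'hello'
  3 -> 'test'
  4 -> 'foo'
  1 -> 'code'

Decoded: "foo data test hello test foo code"


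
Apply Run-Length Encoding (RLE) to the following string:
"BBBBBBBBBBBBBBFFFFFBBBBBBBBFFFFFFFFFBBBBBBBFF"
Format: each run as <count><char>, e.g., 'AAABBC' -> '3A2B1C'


Scanning runs left to right:
  i=0: run of 'B' x 14 -> '14B'
  i=14: run of 'F' x 5 -> '5F'
  i=19: run of 'B' x 8 -> '8B'
  i=27: run of 'F' x 9 -> '9F'
  i=36: run of 'B' x 7 -> '7B'
  i=43: run of 'F' x 2 -> '2F'

RLE = 14B5F8B9F7B2F


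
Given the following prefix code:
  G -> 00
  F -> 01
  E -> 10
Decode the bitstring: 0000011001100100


Decoding step by step:
Bits 00 -> G
Bits 00 -> G
Bits 01 -> F
Bits 10 -> E
Bits 01 -> F
Bits 10 -> E
Bits 01 -> F
Bits 00 -> G


Decoded message: GGFEFEFG


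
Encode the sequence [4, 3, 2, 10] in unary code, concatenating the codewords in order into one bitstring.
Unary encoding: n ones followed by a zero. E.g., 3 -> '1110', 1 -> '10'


Encode each number as n ones followed by a terminating 0:
  4 -> 11110 (5 bits)
  3 -> 1110 (4 bits)
  2 -> 110 (3 bits)
  10 -> 11111111110 (11 bits)
Total length = 5 + 4 + 3 + 11 = 23 bits.

Unary([4, 3, 2, 10]) = 11110111011011111111110 (23 bits)


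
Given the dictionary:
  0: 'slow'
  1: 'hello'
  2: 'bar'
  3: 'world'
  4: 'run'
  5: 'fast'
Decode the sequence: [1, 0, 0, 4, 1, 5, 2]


Look up each index in the dictionary:
  1 -> 'hello'
  0 -> 'slow'
  0 -> 'slow'
  4 -> 'run'
  1 -> 'hello'
  5 -> 'fast'
  2 -> 'bar'

Decoded: "hello slow slow run hello fast bar"


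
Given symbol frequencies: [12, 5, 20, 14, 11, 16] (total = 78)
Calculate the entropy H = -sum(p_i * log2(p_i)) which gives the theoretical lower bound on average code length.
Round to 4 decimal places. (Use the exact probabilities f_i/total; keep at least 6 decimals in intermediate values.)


Per-symbol terms -p_i * log2(p_i) with p_i = f_i/78:
  p = 12/78 = 0.153846: log2(p) = -2.700440, -p*log2(p) = 0.415452
  p = 5/78 = 0.064103: log2(p) = -3.963474, -p*log2(p) = 0.254069
  p = 20/78 = 0.256410: log2(p) = -1.963474, -p*log2(p) = 0.503455
  p = 14/78 = 0.179487: log2(p) = -2.478047, -p*log2(p) = 0.444778
  p = 11/78 = 0.141026: log2(p) = -2.825971, -p*log2(p) = 0.398534
  p = 16/78 = 0.205128: log2(p) = -2.285402, -p*log2(p) = 0.468800
H = 0.415452 + 0.254069 + 0.503455 + 0.444778 + 0.398534 + 0.468800 = 2.485088

H = 2.4851 bits/symbol


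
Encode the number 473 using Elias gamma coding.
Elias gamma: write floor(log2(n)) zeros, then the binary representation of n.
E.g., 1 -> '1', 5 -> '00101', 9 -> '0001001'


num_bits = floor(log2(473)) + 1 = 9
leading_zeros = num_bits - 1 = 8
binary(473) = 111011001

Elias gamma(473) = '00000000' + '111011001' = 00000000111011001 (17 bits)


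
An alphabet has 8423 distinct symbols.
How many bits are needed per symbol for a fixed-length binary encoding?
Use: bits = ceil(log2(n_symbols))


log2(8423) = 13.0401
Bracket: 2^13 = 8192 < 8423 <= 2^14 = 16384
So ceil(log2(8423)) = 14

bits = ceil(log2(8423)) = ceil(13.0401) = 14 bits


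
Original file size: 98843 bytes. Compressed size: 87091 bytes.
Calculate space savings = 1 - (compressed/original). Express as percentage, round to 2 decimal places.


ratio = compressed/original = 87091/98843 = 0.881104
savings = 1 - ratio = 1 - 0.881104 = 0.118896
as a percentage: 0.118896 * 100 = 11.89%

Space savings = 1 - 87091/98843 = 11.89%


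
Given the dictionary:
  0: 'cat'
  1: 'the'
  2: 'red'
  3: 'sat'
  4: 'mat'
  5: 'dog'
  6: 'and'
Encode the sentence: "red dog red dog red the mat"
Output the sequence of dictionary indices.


Look up each word in the dictionary:
  'red' -> 2
  'dog' -> 5
  'red' -> 2
  'dog' -> 5
  'red' -> 2
  'the' -> 1
  'mat' -> 4

Encoded: [2, 5, 2, 5, 2, 1, 4]


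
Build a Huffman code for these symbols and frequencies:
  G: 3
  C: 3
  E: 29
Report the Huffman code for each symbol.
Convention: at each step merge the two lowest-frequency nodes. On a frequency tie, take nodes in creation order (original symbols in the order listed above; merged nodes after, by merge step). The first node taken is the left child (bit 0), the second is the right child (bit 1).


Huffman tree construction:
Step 1: Merge G(3) + C(3) = 6
Step 2: Merge (G+C)(6) + E(29) = 35
Read each symbol's code off the tree from the root (left child = 0, right child = 1).

Codes:
  G: 00 (length 2)
  C: 01 (length 2)
  E: 1 (length 1)
Average code length: 41/35 = 1.1714 bits/symbol


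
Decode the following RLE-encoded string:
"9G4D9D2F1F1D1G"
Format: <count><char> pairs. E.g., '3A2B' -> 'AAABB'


Expanding each <count><char> pair:
  9G -> 'GGGGGGGGG'
  4D -> 'DDDD'
  9D -> 'DDDDDDDDD'
  2F -> 'FF'
  1F -> 'F'
  1D -> 'D'
  1G -> 'G'

Decoded = GGGGGGGGGDDDDDDDDDDDDDFFFDG


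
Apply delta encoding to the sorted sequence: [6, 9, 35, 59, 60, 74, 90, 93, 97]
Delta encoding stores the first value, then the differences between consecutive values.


First value: 6
Deltas:
  9 - 6 = 3
  35 - 9 = 26
  59 - 35 = 24
  60 - 59 = 1
  74 - 60 = 14
  90 - 74 = 16
  93 - 90 = 3
  97 - 93 = 4


Delta encoded: [6, 3, 26, 24, 1, 14, 16, 3, 4]


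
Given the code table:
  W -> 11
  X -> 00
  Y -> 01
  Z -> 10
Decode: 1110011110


Decoding:
11 -> W
10 -> Z
01 -> Y
11 -> W
10 -> Z


Result: WZYWZ


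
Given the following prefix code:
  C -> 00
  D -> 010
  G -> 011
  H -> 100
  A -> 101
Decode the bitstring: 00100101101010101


Decoding step by step:
Bits 00 -> C
Bits 100 -> H
Bits 101 -> A
Bits 101 -> A
Bits 010 -> D
Bits 101 -> A


Decoded message: CHAADA


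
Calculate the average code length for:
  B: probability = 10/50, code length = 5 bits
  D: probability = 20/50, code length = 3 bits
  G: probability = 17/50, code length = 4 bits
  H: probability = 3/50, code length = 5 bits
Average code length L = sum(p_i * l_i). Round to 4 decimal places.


Weighted contributions p_i * l_i:
  B: (10/50) * 5 = 50/50
  D: (20/50) * 3 = 60/50
  G: (17/50) * 4 = 68/50
  H: (3/50) * 5 = 15/50
Sum = (50 + 60 + 68 + 15)/50 = 193/50

L = 193/50 = 3.8600 bits/symbol


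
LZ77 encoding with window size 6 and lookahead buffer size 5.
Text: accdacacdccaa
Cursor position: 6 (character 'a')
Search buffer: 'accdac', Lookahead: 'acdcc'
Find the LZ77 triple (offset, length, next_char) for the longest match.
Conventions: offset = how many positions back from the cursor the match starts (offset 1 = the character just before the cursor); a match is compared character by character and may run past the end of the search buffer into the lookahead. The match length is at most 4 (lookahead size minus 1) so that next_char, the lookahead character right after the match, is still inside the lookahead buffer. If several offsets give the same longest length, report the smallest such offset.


Try each offset into the search buffer:
  offset=1 (pos 5, char 'c'): match length 0
  offset=2 (pos 4, char 'a'): match length 2
  offset=3 (pos 3, char 'd'): match length 0
  offset=4 (pos 2, char 'c'): match length 0
  offset=5 (pos 1, char 'c'): match length 0
  offset=6 (pos 0, char 'a'): match length 2
Longest match has length 2, found at offsets 2, 6; take the smallest, offset 2.
next_char = character at position 6 + 2 = 8 -> 'd'

Best match: offset=2, length=2 (matching 'ac' starting at position 4)
LZ77 triple: (2, 2, 'd')


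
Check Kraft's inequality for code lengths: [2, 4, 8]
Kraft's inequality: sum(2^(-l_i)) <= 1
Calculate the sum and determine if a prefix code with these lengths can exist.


Sum = 2^(-2) + 2^(-4) + 2^(-8)
    = 0.25 + 0.0625 + 0.00390625
    = 81/256 = 0.31640625
Since 0.31640625 <= 1, Kraft's inequality IS satisfied.
A prefix code with these lengths CAN exist.

Kraft sum = 0.31640625. Satisfied.


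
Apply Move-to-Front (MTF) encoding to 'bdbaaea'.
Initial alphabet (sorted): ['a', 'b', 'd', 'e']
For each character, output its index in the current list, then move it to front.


MTF encoding:
'b': index 1 in ['a', 'b', 'd', 'e'] -> ['b', 'a', 'd', 'e']
'd': index 2 in ['b', 'a', 'd', 'e'] -> ['d', 'b', 'a', 'e']
'b': index 1 in ['d', 'b', 'a', 'e'] -> ['b', 'd', 'a', 'e']
'a': index 2 in ['b', 'd', 'a', 'e'] -> ['a', 'b', 'd', 'e']
'a': index 0 in ['a', 'b', 'd', 'e'] -> ['a', 'b', 'd', 'e']
'e': index 3 in ['a', 'b', 'd', 'e'] -> ['e', 'a', 'b', 'd']
'a': index 1 in ['e', 'a', 'b', 'd'] -> ['a', 'e', 'b', 'd']


Output: [1, 2, 1, 2, 0, 3, 1]


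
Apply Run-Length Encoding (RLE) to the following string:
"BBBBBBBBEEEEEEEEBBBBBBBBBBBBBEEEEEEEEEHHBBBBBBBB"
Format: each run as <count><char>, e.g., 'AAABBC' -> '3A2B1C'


Scanning runs left to right:
  i=0: run of 'B' x 8 -> '8B'
  i=8: run of 'E' x 8 -> '8E'
  i=16: run of 'B' x 13 -> '13B'
  i=29: run of 'E' x 9 -> '9E'
  i=38: run of 'H' x 2 -> '2H'
  i=40: run of 'B' x 8 -> '8B'

RLE = 8B8E13B9E2H8B


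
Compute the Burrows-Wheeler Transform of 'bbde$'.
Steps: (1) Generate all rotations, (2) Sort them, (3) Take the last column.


Rotations (sorted):
  0: $bbde -> last char: e
  1: bbde$ -> last char: $
  2: bde$b -> last char: b
  3: de$bb -> last char: b
  4: e$bbd -> last char: d


BWT = e$bbd


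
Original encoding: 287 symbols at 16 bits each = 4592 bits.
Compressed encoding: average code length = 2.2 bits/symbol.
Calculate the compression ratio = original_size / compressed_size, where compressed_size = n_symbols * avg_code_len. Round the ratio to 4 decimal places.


original_size = n_symbols * orig_bits = 287 * 16 = 4592 bits
compressed_size = n_symbols * avg_code_len = 287 * 2.2 = 631.4 bits
ratio = original_size / compressed_size = 4592 / 631.4 = 7.2727

Compression ratio = 7.2727


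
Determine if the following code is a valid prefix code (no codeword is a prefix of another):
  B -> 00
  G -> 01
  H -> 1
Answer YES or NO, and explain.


Checking each pair (does one codeword prefix another?):
  B='00' vs G='01': no prefix
  B='00' vs H='1': no prefix
  G='01' vs B='00': no prefix
  G='01' vs H='1': no prefix
  H='1' vs B='00': no prefix
  H='1' vs G='01': no prefix
No violation found over all pairs.

YES -- this is a valid prefix code. No codeword is a prefix of any other codeword.


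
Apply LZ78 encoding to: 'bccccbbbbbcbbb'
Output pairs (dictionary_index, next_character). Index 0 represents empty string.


LZ78 encoding steps:
Dictionary: {0: ''}
Step 1: w='' (idx 0), next='b' -> output (0, 'b'), add 'b' as idx 1
Step 2: w='' (idx 0), next='c' -> output (0, 'c'), add 'c' as idx 2
Step 3: w='c' (idx 2), next='c' -> output (2, 'c'), add 'cc' as idx 3
Step 4: w='c' (idx 2), next='b' -> output (2, 'b'), add 'cb' as idx 4
Step 5: w='b' (idx 1), next='b' -> output (1, 'b'), add 'bb' as idx 5
Step 6: w='bb' (idx 5), next='c' -> output (5, 'c'), add 'bbc' as idx 6
Step 7: w='bb' (idx 5), next='b' -> output (5, 'b'), add 'bbb' as idx 7


Encoded: [(0, 'b'), (0, 'c'), (2, 'c'), (2, 'b'), (1, 'b'), (5, 'c'), (5, 'b')]


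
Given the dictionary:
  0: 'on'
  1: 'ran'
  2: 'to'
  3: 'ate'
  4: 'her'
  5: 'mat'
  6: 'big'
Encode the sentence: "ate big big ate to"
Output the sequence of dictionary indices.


Look up each word in the dictionary:
  'ate' -> 3
  'big' -> 6
  'big' -> 6
  'ate' -> 3
  'to' -> 2

Encoded: [3, 6, 6, 3, 2]


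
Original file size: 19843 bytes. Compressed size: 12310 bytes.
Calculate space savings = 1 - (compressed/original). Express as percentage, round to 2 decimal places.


ratio = compressed/original = 12310/19843 = 0.62037
savings = 1 - ratio = 1 - 0.62037 = 0.37963
as a percentage: 0.37963 * 100 = 37.96%

Space savings = 1 - 12310/19843 = 37.96%


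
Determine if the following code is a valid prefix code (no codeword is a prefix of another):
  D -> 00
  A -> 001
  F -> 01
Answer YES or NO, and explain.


Checking each pair (does one codeword prefix another?):
  D='00' vs A='001': prefix -- VIOLATION

NO -- this is NOT a valid prefix code. D (00) is a prefix of A (001).
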